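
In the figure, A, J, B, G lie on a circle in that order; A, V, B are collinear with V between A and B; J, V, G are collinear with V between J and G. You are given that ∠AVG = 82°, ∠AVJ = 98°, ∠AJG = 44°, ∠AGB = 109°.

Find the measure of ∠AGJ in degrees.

1. ∠ABG = 44°  [same arc AG]
2. ∠BAG = 27°  [△ABG]
3. ∠AGJ = 71°  [△AVG]

∠AGJ = 71°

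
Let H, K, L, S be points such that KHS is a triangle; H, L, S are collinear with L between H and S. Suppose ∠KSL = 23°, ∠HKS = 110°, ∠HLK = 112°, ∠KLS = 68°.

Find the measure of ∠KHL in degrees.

∠KHL = 47°

1. ∠HSK = 23°  [L on ray SH]
2. ∠KHS = 47°  [△KHS]
3. ∠KHL = 47°  [L on ray HS]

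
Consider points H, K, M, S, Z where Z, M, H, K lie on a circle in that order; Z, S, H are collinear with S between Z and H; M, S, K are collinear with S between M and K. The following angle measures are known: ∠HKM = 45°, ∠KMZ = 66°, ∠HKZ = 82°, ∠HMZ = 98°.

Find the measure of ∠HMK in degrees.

∠HMK = 32°

1. ∠KHZ = 66°  [same arc ZK]
2. ∠HZK = 32°  [△ZHK]
3. ∠HMK = 32°  [same arc HK]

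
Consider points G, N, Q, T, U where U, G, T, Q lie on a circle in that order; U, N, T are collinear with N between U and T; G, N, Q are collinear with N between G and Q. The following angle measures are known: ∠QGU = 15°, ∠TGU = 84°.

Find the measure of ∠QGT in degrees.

∠QGT = 69°

1. ∠QTU = 15°  [same arc UQ]
2. ∠TQU = 96°  [cyclic UGTQ, opposite ∠G+∠Q]
3. ∠QUT = 69°  [△UTQ]
4. ∠QGT = 69°  [same arc TQ]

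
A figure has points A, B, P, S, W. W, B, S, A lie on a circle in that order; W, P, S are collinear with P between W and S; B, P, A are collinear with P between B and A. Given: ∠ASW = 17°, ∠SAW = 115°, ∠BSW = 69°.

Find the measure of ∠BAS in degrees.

∠BAS = 46°

1. ∠SBW = 65°  [cyclic WBSA, opposite ∠B+∠A]
2. ∠BWS = 46°  [△WBS]
3. ∠BAS = 46°  [same arc BS]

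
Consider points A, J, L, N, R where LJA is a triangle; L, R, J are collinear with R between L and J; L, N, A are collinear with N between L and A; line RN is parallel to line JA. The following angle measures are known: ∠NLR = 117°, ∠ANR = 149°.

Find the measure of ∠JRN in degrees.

1. ∠LNR = 31°  [linear pair at N on LA]
2. ∠LRN = 32°  [△LRN]
3. ∠JRN = 148°  [linear pair at R on LJ]

∠JRN = 148°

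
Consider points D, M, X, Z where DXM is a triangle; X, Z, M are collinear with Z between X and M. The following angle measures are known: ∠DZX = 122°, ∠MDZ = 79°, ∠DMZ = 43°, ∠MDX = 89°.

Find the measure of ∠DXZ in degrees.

∠DXZ = 48°

1. ∠DMX = 43°  [Z on ray MX]
2. ∠DXM = 48°  [△DXM]
3. ∠DXZ = 48°  [Z on ray XM]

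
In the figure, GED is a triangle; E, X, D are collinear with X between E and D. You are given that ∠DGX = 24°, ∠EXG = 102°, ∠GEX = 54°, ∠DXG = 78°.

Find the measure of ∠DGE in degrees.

∠DGE = 48°

1. ∠GDX = 78°  [△GXD]
2. ∠DEG = 54°  [X on ray ED]
3. ∠EDG = 78°  [X on ray DE]
4. ∠DGE = 48°  [△GED]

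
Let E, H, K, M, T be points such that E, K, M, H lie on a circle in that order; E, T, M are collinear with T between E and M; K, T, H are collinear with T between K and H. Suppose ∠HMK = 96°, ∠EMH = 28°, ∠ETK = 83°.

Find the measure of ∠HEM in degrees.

∠HEM = 15°

1. ∠HEK = 84°  [cyclic EKMH, opposite ∠E+∠M]
2. ∠EKH = 28°  [same arc EH]
3. ∠HTM = 83°  [vertical angles at T]
4. ∠EHK = 68°  [△EKH]
5. ∠ETH = 97°  [linear pair at T on EM]
6. ∠HEM = 15°  [△ETH]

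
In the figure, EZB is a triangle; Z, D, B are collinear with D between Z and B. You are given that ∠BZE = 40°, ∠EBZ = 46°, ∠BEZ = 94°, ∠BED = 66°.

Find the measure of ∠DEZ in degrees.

1. ∠DZE = 40°  [D on ray ZB]
2. ∠DBE = 46°  [D on ray BZ]
3. ∠BDE = 68°  [△EDB]
4. ∠EDZ = 112°  [linear pair at D on ZB]
5. ∠DEZ = 28°  [△EZD]

∠DEZ = 28°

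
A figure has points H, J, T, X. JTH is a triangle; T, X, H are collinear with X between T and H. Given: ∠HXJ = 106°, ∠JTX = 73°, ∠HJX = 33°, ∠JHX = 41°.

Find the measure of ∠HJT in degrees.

1. ∠HTJ = 73°  [X on ray TH]
2. ∠JHT = 41°  [X on ray HT]
3. ∠HJT = 66°  [△JTH]

∠HJT = 66°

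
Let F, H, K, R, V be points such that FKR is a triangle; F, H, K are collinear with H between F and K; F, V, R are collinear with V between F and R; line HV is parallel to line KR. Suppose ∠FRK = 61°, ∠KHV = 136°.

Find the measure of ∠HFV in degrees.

∠HFV = 75°

1. ∠FVH = 61°  [HV∥KR, corresponding at V]
2. ∠FHV = 44°  [linear pair at H on FK]
3. ∠HFV = 75°  [△FHV]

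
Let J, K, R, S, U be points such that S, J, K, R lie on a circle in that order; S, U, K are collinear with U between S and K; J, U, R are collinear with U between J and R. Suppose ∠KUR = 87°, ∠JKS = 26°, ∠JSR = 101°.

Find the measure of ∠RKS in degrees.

1. ∠JRS = 26°  [same arc SJ]
2. ∠RJS = 53°  [△SJR]
3. ∠RKS = 53°  [same arc SR]

∠RKS = 53°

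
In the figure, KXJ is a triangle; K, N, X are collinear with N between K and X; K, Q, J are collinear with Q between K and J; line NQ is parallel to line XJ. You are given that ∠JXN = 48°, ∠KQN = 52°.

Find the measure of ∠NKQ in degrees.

∠NKQ = 80°

1. ∠JXK = 48°  [N on ray XK]
2. ∠KJX = 52°  [NQ∥XJ, corresponding at Q]
3. ∠JKX = 80°  [△KXJ]
4. ∠NKQ = 80°  [N on KX, Q on KJ]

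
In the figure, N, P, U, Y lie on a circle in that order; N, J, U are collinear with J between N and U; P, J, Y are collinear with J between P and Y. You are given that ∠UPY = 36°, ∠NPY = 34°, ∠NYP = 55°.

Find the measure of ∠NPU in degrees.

1. ∠UNY = 36°  [same arc UY]
2. ∠NUY = 34°  [same arc NY]
3. ∠NYU = 110°  [△NUY]
4. ∠NPU = 70°  [cyclic NPUY, opposite ∠P+∠Y]

∠NPU = 70°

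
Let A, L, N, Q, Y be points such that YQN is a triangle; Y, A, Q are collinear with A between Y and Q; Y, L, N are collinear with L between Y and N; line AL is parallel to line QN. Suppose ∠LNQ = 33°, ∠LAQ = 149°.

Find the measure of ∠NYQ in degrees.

1. ∠QNY = 33°  [L on ray NY]
2. ∠LAY = 31°  [linear pair at A on YQ]
3. ∠ALY = 33°  [AL∥QN, corresponding at L]
4. ∠AYL = 116°  [△YAL]
5. ∠NYQ = 116°  [A on YQ, L on YN]

∠NYQ = 116°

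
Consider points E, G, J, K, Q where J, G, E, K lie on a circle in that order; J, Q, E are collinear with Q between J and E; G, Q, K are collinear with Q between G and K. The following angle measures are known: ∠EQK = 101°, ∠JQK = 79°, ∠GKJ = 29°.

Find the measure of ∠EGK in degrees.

∠EGK = 72°

1. ∠EQG = 79°  [vertical angles at Q]
2. ∠GEJ = 29°  [same arc JG]
3. ∠EGK = 72°  [△GQE]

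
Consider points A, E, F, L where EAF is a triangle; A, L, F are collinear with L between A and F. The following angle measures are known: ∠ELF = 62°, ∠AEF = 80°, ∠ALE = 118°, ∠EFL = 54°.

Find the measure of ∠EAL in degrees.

1. ∠AFE = 54°  [L on ray FA]
2. ∠EAF = 46°  [△EAF]
3. ∠EAL = 46°  [L on ray AF]

∠EAL = 46°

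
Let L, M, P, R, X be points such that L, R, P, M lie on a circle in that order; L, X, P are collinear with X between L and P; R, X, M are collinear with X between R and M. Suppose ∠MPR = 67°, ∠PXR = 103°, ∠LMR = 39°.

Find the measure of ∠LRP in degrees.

∠LRP = 66°

1. ∠MLR = 113°  [cyclic LRPM, opposite ∠L+∠P]
2. ∠LXR = 77°  [linear pair at X on LP]
3. ∠LPR = 39°  [same arc LR]
4. ∠LRM = 28°  [△LRM]
5. ∠PLR = 75°  [△LXR]
6. ∠LRP = 66°  [△LRP]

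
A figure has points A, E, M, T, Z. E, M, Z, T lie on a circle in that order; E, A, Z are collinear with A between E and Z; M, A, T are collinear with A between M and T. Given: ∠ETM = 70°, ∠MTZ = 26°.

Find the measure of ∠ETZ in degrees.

1. ∠EZM = 70°  [same arc EM]
2. ∠MEZ = 26°  [same arc MZ]
3. ∠EMZ = 84°  [△EMZ]
4. ∠ETZ = 96°  [cyclic EMZT, opposite ∠M+∠T]

∠ETZ = 96°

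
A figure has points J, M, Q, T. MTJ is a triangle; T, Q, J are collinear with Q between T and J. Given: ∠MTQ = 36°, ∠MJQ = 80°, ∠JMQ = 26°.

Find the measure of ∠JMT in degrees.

∠JMT = 64°

1. ∠JTM = 36°  [Q on ray TJ]
2. ∠MJT = 80°  [Q on ray JT]
3. ∠JMT = 64°  [△MTJ]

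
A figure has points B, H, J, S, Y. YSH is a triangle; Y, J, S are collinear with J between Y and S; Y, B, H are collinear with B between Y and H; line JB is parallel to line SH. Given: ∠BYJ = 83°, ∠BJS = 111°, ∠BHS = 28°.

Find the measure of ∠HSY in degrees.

1. ∠HYS = 83°  [J on YS, B on YH]
2. ∠SHY = 28°  [B on ray HY]
3. ∠HSY = 69°  [△YSH]

∠HSY = 69°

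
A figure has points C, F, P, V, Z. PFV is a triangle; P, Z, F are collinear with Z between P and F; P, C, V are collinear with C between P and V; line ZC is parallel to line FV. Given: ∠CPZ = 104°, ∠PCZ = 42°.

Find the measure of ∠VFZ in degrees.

1. ∠CZP = 34°  [△PZC]
2. ∠CZF = 146°  [linear pair at Z on PF]
3. ∠VFZ = 34°  [ZC∥FV, co-interior at F–Z]

∠VFZ = 34°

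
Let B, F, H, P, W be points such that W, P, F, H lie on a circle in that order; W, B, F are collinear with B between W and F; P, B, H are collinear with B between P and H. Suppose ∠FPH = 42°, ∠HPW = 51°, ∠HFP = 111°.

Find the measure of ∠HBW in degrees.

∠HBW = 78°

1. ∠FHP = 27°  [△PFH]
2. ∠HFW = 51°  [same arc WH]
3. ∠FBH = 102°  [△FBH]
4. ∠HBW = 78°  [linear pair at B on WF]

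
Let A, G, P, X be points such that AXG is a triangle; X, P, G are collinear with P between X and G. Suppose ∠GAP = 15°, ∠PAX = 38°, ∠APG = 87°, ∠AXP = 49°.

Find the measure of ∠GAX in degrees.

1. ∠AGP = 78°  [△APG]
2. ∠AXG = 49°  [P on ray XG]
3. ∠AGX = 78°  [P on ray GX]
4. ∠GAX = 53°  [△AXG]

∠GAX = 53°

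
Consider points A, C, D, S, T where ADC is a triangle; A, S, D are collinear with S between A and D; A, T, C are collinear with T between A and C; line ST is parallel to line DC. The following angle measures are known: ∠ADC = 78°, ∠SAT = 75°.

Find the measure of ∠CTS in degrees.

1. ∠AST = 78°  [ST∥DC, corresponding at S]
2. ∠ATS = 27°  [△AST]
3. ∠CTS = 153°  [linear pair at T on AC]

∠CTS = 153°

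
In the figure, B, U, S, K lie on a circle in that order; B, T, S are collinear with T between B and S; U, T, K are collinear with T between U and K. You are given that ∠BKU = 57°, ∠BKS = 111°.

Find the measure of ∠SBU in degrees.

∠SBU = 54°

1. ∠BSU = 57°  [same arc BU]
2. ∠BUS = 69°  [cyclic BUSK, opposite ∠U+∠K]
3. ∠SBU = 54°  [△BUS]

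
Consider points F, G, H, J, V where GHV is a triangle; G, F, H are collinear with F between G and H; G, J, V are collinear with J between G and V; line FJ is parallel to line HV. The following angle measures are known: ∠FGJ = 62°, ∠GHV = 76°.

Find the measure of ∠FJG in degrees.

1. ∠HGV = 62°  [F on GH, J on GV]
2. ∠GVH = 42°  [△GHV]
3. ∠FJG = 42°  [FJ∥HV, corresponding at J]

∠FJG = 42°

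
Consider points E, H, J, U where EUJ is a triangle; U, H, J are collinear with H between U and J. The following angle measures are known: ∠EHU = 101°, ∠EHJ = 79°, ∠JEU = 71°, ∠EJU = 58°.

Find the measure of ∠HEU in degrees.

1. ∠EUJ = 51°  [△EUJ]
2. ∠EUH = 51°  [H on ray UJ]
3. ∠HEU = 28°  [△EUH]

∠HEU = 28°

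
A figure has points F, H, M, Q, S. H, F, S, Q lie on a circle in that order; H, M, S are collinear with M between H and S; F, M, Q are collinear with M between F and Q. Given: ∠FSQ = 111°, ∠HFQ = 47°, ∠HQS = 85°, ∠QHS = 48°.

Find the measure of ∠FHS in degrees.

∠FHS = 21°

1. ∠FHQ = 69°  [cyclic HFSQ, opposite ∠H+∠S]
2. ∠FQH = 64°  [△HFQ]
3. ∠HFS = 95°  [cyclic HFSQ, opposite ∠F+∠Q]
4. ∠FSH = 64°  [same arc HF]
5. ∠FHS = 21°  [△HFS]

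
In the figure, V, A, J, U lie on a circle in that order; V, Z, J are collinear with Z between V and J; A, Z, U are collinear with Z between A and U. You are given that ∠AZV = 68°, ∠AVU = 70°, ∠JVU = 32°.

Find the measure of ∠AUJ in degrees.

∠AUJ = 38°

1. ∠AJU = 110°  [cyclic VAJU, opposite ∠V+∠J]
2. ∠JAU = 32°  [same arc JU]
3. ∠AUJ = 38°  [△AJU]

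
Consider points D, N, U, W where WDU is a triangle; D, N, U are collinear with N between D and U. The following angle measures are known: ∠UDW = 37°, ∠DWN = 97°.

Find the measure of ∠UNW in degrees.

1. ∠NDW = 37°  [N on ray DU]
2. ∠DNW = 46°  [△WDN]
3. ∠UNW = 134°  [linear pair at N on DU]

∠UNW = 134°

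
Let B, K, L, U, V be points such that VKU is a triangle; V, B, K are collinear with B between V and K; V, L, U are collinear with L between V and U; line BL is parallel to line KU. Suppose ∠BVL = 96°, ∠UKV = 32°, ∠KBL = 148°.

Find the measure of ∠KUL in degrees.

∠KUL = 52°

1. ∠KVU = 96°  [B on VK, L on VU]
2. ∠KUV = 52°  [△VKU]
3. ∠KUL = 52°  [L on ray UV]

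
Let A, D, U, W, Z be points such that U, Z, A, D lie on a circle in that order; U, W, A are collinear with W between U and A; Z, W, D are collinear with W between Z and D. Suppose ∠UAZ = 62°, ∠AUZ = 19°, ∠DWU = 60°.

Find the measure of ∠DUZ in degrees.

1. ∠UDZ = 62°  [same arc UZ]
2. ∠ADZ = 19°  [same arc ZA]
3. ∠AWD = 120°  [linear pair at W on UA]
4. ∠DAU = 41°  [△AWD]
5. ∠DZU = 41°  [same arc UD]
6. ∠DUZ = 77°  [△UZD]

∠DUZ = 77°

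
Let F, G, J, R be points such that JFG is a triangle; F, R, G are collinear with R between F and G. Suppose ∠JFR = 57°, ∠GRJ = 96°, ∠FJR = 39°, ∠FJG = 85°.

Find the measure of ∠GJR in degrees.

1. ∠GFJ = 57°  [R on ray FG]
2. ∠FGJ = 38°  [△JFG]
3. ∠JGR = 38°  [R on ray GF]
4. ∠GJR = 46°  [△JRG]

∠GJR = 46°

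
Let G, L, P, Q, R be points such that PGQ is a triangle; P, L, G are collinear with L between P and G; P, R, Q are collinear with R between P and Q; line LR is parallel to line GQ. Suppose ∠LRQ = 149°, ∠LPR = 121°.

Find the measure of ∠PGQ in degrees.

∠PGQ = 28°

1. ∠LRP = 31°  [linear pair at R on PQ]
2. ∠PLR = 28°  [△PLR]
3. ∠PGQ = 28°  [LR∥GQ, corresponding at L]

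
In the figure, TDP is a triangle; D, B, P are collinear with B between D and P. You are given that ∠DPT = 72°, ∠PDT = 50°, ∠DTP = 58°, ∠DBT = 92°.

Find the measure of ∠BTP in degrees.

∠BTP = 20°

1. ∠BPT = 72°  [B on ray PD]
2. ∠PBT = 88°  [linear pair at B on DP]
3. ∠BTP = 20°  [△TBP]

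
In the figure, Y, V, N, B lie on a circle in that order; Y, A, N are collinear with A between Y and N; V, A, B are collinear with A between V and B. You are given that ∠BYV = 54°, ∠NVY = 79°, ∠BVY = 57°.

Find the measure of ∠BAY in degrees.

∠BAY = 89°

1. ∠VBY = 69°  [△YVB]
2. ∠NBY = 101°  [cyclic YVNB, opposite ∠V+∠B]
3. ∠BNY = 57°  [same arc YB]
4. ∠BYN = 22°  [△YNB]
5. ∠BAY = 89°  [△YAB]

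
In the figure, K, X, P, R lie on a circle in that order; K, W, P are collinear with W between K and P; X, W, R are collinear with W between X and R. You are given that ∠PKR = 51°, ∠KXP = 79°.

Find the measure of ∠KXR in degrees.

1. ∠KRP = 101°  [cyclic KXPR, opposite ∠X+∠R]
2. ∠KPR = 28°  [△KPR]
3. ∠KXR = 28°  [same arc KR]

∠KXR = 28°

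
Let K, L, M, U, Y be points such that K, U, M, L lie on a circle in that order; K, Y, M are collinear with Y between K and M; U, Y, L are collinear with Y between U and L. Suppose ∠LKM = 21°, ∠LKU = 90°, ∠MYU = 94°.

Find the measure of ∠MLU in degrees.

1. ∠LUM = 21°  [same arc ML]
2. ∠LMU = 90°  [cyclic KUML, opposite ∠K+∠M]
3. ∠MLU = 69°  [△UML]

∠MLU = 69°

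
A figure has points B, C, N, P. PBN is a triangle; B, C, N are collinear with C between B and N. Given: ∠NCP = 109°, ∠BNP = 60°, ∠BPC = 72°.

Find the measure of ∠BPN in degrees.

∠BPN = 83°

1. ∠BCP = 71°  [linear pair at C on BN]
2. ∠CBP = 37°  [△PBC]
3. ∠NBP = 37°  [C on ray BN]
4. ∠BPN = 83°  [△PBN]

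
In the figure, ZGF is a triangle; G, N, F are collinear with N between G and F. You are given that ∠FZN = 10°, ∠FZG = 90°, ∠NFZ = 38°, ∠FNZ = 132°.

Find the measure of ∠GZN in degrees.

∠GZN = 80°

1. ∠GFZ = 38°  [N on ray FG]
2. ∠GNZ = 48°  [linear pair at N on GF]
3. ∠FGZ = 52°  [△ZGF]
4. ∠NGZ = 52°  [N on ray GF]
5. ∠GZN = 80°  [△ZGN]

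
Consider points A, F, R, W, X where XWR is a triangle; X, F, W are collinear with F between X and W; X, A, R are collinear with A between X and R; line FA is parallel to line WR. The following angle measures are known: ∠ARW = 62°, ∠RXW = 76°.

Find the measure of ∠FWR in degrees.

∠FWR = 42°

1. ∠WRX = 62°  [A on ray RX]
2. ∠RWX = 42°  [△XWR]
3. ∠FWR = 42°  [F on ray WX]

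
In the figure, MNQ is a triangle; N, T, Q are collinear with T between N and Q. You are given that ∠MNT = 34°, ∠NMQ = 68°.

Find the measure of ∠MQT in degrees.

∠MQT = 78°

1. ∠MNQ = 34°  [T on ray NQ]
2. ∠MQN = 78°  [△MNQ]
3. ∠MQT = 78°  [T on ray QN]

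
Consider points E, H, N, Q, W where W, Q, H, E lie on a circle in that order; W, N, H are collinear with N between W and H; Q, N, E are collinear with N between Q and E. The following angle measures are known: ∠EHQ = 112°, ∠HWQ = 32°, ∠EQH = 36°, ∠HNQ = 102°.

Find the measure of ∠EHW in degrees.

∠EHW = 70°

1. ∠HEQ = 32°  [△QHE]
2. ∠ENW = 102°  [vertical angles at N]
3. ∠ENH = 78°  [linear pair at N on WH]
4. ∠EHW = 70°  [△HNE]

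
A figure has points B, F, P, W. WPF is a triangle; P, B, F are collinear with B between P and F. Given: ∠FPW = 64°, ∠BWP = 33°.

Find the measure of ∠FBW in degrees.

1. ∠BPW = 64°  [B on ray PF]
2. ∠PBW = 83°  [△WPB]
3. ∠FBW = 97°  [linear pair at B on PF]

∠FBW = 97°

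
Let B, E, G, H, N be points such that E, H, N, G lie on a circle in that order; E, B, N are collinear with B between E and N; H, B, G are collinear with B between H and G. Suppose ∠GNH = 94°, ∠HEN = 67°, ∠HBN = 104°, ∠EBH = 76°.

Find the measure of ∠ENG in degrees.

1. ∠HGN = 67°  [same arc HN]
2. ∠GBN = 76°  [vertical angles at B]
3. ∠ENG = 37°  [△NBG]

∠ENG = 37°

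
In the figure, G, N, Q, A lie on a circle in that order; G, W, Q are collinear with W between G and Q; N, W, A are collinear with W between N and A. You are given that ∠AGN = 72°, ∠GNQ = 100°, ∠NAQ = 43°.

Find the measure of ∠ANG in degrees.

1. ∠NGQ = 43°  [same arc NQ]
2. ∠GQN = 37°  [△GNQ]
3. ∠GAN = 37°  [same arc GN]
4. ∠ANG = 71°  [△GNA]

∠ANG = 71°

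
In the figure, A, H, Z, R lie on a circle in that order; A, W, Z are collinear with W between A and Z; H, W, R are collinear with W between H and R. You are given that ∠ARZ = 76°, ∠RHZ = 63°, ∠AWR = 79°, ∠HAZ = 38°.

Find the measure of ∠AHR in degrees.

∠AHR = 41°

1. ∠RAZ = 63°  [same arc ZR]
2. ∠AZR = 41°  [△AZR]
3. ∠AHR = 41°  [same arc AR]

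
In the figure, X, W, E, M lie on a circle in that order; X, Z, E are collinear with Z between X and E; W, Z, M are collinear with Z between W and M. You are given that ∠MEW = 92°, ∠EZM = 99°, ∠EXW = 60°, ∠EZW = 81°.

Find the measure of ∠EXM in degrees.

∠EXM = 28°

1. ∠MXW = 88°  [cyclic XWEM, opposite ∠X+∠E]
2. ∠WZX = 99°  [vertical angles at Z]
3. ∠MZX = 81°  [linear pair at Z on XE]
4. ∠MWX = 21°  [△XZW]
5. ∠WMX = 71°  [△XWM]
6. ∠EXM = 28°  [△XZM]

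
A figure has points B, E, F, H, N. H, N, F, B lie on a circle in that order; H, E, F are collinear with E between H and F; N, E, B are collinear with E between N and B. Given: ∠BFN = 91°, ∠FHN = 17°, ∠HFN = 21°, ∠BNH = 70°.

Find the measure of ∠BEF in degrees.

1. ∠FBN = 17°  [same arc NF]
2. ∠BFH = 70°  [same arc HB]
3. ∠BEF = 93°  [△FEB]

∠BEF = 93°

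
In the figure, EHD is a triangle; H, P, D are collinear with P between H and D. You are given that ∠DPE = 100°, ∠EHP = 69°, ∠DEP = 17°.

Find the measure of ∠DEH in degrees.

∠DEH = 48°

1. ∠EDP = 63°  [△EPD]
2. ∠DHE = 69°  [P on ray HD]
3. ∠EDH = 63°  [P on ray DH]
4. ∠DEH = 48°  [△EHD]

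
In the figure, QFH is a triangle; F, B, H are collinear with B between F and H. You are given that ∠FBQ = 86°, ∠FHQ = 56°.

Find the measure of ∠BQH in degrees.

∠BQH = 30°

1. ∠HBQ = 94°  [linear pair at B on FH]
2. ∠BHQ = 56°  [B on ray HF]
3. ∠BQH = 30°  [△QBH]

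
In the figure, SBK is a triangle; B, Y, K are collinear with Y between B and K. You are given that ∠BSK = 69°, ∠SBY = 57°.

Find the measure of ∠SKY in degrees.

1. ∠KBS = 57°  [Y on ray BK]
2. ∠BKS = 54°  [△SBK]
3. ∠SKY = 54°  [Y on ray KB]

∠SKY = 54°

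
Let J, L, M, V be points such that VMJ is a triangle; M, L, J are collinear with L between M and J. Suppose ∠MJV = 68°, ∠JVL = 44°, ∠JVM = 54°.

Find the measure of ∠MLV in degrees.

1. ∠LJV = 68°  [L on ray JM]
2. ∠JLV = 68°  [△VLJ]
3. ∠MLV = 112°  [linear pair at L on MJ]

∠MLV = 112°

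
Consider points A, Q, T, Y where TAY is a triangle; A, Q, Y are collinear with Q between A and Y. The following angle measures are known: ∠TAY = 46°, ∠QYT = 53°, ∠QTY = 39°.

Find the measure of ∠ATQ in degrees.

∠ATQ = 42°

1. ∠QAT = 46°  [Q on ray AY]
2. ∠TQY = 88°  [△TQY]
3. ∠AQT = 92°  [linear pair at Q on AY]
4. ∠ATQ = 42°  [△TAQ]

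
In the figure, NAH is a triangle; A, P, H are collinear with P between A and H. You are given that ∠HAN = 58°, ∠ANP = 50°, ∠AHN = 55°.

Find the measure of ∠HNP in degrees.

1. ∠NAP = 58°  [P on ray AH]
2. ∠APN = 72°  [△NAP]
3. ∠NHP = 55°  [P on ray HA]
4. ∠HPN = 108°  [linear pair at P on AH]
5. ∠HNP = 17°  [△NPH]

∠HNP = 17°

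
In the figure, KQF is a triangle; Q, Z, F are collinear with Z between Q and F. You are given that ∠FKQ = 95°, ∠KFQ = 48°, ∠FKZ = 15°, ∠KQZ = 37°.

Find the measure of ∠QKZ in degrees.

1. ∠KFZ = 48°  [Z on ray FQ]
2. ∠FZK = 117°  [△KZF]
3. ∠KZQ = 63°  [linear pair at Z on QF]
4. ∠QKZ = 80°  [△KQZ]

∠QKZ = 80°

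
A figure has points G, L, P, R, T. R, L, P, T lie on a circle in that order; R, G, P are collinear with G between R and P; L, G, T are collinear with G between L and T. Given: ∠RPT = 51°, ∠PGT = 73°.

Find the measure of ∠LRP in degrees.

1. ∠RLT = 51°  [same arc RT]
2. ∠LGR = 73°  [vertical angles at G]
3. ∠LRP = 56°  [△RGL]

∠LRP = 56°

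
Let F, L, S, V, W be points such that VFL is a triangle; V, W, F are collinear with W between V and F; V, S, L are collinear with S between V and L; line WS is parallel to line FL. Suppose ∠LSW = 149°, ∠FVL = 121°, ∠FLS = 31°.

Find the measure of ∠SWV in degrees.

1. ∠VSW = 31°  [linear pair at S on VL]
2. ∠SVW = 121°  [W on VF, S on VL]
3. ∠SWV = 28°  [△VWS]

∠SWV = 28°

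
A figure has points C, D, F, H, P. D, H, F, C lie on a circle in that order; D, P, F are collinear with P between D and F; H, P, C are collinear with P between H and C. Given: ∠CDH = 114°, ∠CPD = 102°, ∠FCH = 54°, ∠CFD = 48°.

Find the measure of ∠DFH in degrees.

1. ∠CFH = 66°  [cyclic DHFC, opposite ∠D+∠F]
2. ∠FPH = 102°  [vertical angles at P]
3. ∠CHF = 60°  [△HFC]
4. ∠DFH = 18°  [△HPF]

∠DFH = 18°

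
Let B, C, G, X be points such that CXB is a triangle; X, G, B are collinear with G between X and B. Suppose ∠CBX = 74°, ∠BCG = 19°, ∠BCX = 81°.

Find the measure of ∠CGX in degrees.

∠CGX = 93°

1. ∠CBG = 74°  [G on ray BX]
2. ∠BGC = 87°  [△CGB]
3. ∠CGX = 93°  [linear pair at G on XB]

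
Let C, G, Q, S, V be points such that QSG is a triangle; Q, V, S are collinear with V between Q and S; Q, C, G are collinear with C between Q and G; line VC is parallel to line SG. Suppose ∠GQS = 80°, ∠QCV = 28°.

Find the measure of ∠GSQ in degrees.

1. ∠CQV = 80°  [V on QS, C on QG]
2. ∠CVQ = 72°  [△QVC]
3. ∠GSQ = 72°  [VC∥SG, corresponding at V]

∠GSQ = 72°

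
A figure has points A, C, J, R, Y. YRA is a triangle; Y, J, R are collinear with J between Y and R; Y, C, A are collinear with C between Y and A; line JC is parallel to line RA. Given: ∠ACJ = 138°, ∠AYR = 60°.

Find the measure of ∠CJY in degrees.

∠CJY = 78°

1. ∠JCY = 42°  [linear pair at C on YA]
2. ∠CYJ = 60°  [J on YR, C on YA]
3. ∠CJY = 78°  [△YJC]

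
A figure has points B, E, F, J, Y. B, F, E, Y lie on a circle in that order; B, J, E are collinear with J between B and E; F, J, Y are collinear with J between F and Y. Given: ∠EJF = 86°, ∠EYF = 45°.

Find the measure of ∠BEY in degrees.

∠BEY = 41°

1. ∠BJY = 86°  [vertical angles at J]
2. ∠EJY = 94°  [linear pair at J on BE]
3. ∠BEY = 41°  [△EJY]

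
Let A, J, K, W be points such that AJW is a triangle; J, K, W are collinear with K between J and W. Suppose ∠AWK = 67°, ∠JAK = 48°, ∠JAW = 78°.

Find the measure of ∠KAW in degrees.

1. ∠AWJ = 67°  [K on ray WJ]
2. ∠AJW = 35°  [△AJW]
3. ∠AJK = 35°  [K on ray JW]
4. ∠AKJ = 97°  [△AJK]
5. ∠AKW = 83°  [linear pair at K on JW]
6. ∠KAW = 30°  [△AKW]

∠KAW = 30°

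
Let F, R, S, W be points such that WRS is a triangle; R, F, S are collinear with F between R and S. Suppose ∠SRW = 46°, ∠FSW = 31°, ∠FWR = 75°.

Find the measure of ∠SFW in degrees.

1. ∠FRW = 46°  [F on ray RS]
2. ∠RFW = 59°  [△WRF]
3. ∠SFW = 121°  [linear pair at F on RS]

∠SFW = 121°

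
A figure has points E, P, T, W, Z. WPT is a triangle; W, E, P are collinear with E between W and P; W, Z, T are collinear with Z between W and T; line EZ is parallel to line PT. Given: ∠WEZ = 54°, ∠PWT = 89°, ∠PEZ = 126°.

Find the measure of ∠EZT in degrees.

∠EZT = 143°

1. ∠TPW = 54°  [EZ∥PT, corresponding at E]
2. ∠PTW = 37°  [△WPT]
3. ∠EZW = 37°  [EZ∥PT, corresponding at Z]
4. ∠EZT = 143°  [linear pair at Z on WT]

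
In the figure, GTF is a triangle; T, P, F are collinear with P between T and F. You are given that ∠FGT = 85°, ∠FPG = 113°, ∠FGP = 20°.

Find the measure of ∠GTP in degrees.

1. ∠GFP = 47°  [△GPF]
2. ∠GFT = 47°  [P on ray FT]
3. ∠FTG = 48°  [△GTF]
4. ∠GTP = 48°  [P on ray TF]

∠GTP = 48°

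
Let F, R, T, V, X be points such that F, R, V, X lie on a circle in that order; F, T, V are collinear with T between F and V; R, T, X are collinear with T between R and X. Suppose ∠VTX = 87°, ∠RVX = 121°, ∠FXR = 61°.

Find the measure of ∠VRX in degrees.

1. ∠FTR = 87°  [vertical angles at T]
2. ∠FVR = 61°  [same arc FR]
3. ∠RTV = 93°  [linear pair at T on FV]
4. ∠VRX = 26°  [△RTV]

∠VRX = 26°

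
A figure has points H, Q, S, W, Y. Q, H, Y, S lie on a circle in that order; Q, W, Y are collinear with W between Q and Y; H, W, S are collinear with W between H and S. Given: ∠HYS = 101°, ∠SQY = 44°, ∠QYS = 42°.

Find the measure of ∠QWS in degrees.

∠QWS = 77°

1. ∠HQS = 79°  [cyclic QHYS, opposite ∠Q+∠Y]
2. ∠QHS = 42°  [same arc QS]
3. ∠HSQ = 59°  [△QHS]
4. ∠QWS = 77°  [△QWS]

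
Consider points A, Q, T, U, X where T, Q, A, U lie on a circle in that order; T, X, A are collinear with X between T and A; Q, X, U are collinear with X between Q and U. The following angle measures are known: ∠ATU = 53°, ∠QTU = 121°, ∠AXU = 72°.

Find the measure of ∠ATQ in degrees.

1. ∠AQU = 53°  [same arc AU]
2. ∠QAU = 59°  [cyclic TQAU, opposite ∠T+∠A]
3. ∠AUQ = 68°  [△QAU]
4. ∠ATQ = 68°  [same arc QA]

∠ATQ = 68°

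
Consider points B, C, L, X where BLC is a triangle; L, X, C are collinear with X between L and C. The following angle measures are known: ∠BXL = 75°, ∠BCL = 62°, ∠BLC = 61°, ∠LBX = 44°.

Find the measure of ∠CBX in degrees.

∠CBX = 13°

1. ∠BXC = 105°  [linear pair at X on LC]
2. ∠BCX = 62°  [X on ray CL]
3. ∠CBX = 13°  [△BXC]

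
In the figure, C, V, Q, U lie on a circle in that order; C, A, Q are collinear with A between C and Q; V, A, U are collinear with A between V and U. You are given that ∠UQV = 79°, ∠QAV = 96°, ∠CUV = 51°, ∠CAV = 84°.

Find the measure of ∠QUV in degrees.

1. ∠UCV = 101°  [cyclic CVQU, opposite ∠C+∠Q]
2. ∠CVU = 28°  [△CVU]
3. ∠QAU = 84°  [vertical angles at A]
4. ∠CQU = 28°  [same arc CU]
5. ∠QUV = 68°  [△QAU]

∠QUV = 68°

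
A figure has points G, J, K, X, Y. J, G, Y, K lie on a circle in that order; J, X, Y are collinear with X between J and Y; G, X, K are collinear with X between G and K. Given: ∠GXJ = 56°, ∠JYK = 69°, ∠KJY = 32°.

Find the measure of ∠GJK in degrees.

1. ∠KXY = 56°  [vertical angles at X]
2. ∠GKY = 55°  [△YXK]
3. ∠KGY = 32°  [same arc YK]
4. ∠GYK = 93°  [△GYK]
5. ∠GJK = 87°  [cyclic JGYK, opposite ∠J+∠Y]

∠GJK = 87°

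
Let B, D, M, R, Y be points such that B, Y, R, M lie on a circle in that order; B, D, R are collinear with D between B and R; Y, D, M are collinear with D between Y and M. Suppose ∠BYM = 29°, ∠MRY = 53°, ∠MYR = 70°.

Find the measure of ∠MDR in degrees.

1. ∠BRM = 29°  [same arc BM]
2. ∠RMY = 57°  [△YRM]
3. ∠MDR = 94°  [△RDM]

∠MDR = 94°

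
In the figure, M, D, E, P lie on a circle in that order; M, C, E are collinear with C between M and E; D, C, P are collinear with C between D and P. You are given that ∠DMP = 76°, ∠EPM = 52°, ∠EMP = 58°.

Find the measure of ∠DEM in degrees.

1. ∠DEP = 104°  [cyclic MDEP, opposite ∠M+∠E]
2. ∠EDM = 128°  [cyclic MDEP, opposite ∠D+∠P]
3. ∠EDP = 58°  [same arc EP]
4. ∠DPE = 18°  [△DEP]
5. ∠DME = 18°  [same arc DE]
6. ∠DEM = 34°  [△MDE]

∠DEM = 34°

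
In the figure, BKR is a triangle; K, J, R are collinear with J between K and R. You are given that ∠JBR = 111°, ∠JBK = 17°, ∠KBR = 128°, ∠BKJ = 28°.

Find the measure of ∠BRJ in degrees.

1. ∠BJK = 135°  [△BKJ]
2. ∠BJR = 45°  [linear pair at J on KR]
3. ∠BRJ = 24°  [△BJR]

∠BRJ = 24°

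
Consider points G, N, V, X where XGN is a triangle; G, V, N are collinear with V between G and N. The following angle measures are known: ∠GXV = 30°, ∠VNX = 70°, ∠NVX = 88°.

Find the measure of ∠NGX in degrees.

1. ∠GVX = 92°  [linear pair at V on GN]
2. ∠VGX = 58°  [△XGV]
3. ∠NGX = 58°  [V on ray GN]

∠NGX = 58°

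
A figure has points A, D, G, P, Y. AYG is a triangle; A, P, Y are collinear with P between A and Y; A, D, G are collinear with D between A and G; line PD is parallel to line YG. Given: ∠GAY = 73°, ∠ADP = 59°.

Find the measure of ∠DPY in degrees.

∠DPY = 132°

1. ∠DAP = 73°  [P on AY, D on AG]
2. ∠APD = 48°  [△APD]
3. ∠DPY = 132°  [linear pair at P on AY]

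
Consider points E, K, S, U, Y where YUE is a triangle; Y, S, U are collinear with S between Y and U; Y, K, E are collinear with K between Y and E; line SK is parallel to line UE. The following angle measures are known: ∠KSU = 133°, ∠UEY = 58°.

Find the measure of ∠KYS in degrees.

∠KYS = 75°

1. ∠KSY = 47°  [linear pair at S on YU]
2. ∠SKY = 58°  [SK∥UE, corresponding at K]
3. ∠KYS = 75°  [△YSK]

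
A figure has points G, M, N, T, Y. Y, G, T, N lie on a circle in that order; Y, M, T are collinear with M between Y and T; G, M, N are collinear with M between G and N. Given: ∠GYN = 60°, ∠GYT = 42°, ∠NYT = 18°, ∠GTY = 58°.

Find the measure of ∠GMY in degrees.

∠GMY = 76°

1. ∠NGT = 18°  [same arc TN]
2. ∠GMT = 104°  [△GMT]
3. ∠GMY = 76°  [linear pair at M on YT]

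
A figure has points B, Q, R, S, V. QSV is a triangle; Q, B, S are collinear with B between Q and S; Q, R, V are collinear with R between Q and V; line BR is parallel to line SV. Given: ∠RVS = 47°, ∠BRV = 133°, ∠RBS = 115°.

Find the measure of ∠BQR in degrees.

1. ∠BRQ = 47°  [linear pair at R on QV]
2. ∠QBR = 65°  [linear pair at B on QS]
3. ∠BQR = 68°  [△QBR]

∠BQR = 68°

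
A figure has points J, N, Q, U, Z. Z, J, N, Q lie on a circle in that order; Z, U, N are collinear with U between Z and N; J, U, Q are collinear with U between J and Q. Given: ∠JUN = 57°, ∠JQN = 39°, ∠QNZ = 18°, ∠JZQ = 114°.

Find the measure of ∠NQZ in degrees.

1. ∠QUZ = 57°  [vertical angles at U]
2. ∠QJZ = 18°  [same arc ZQ]
3. ∠JQZ = 48°  [△ZJQ]
4. ∠NZQ = 75°  [△ZUQ]
5. ∠NQZ = 87°  [△ZNQ]

∠NQZ = 87°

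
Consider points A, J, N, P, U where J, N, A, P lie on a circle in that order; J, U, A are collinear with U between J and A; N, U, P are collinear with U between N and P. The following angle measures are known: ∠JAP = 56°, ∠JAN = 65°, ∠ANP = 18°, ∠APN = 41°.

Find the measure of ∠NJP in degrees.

1. ∠JNP = 56°  [same arc JP]
2. ∠JPN = 65°  [same arc JN]
3. ∠NJP = 59°  [△JNP]

∠NJP = 59°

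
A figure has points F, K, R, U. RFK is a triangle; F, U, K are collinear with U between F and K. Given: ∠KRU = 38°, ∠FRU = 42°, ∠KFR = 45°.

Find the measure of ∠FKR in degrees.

1. ∠RFU = 45°  [U on ray FK]
2. ∠FUR = 93°  [△RFU]
3. ∠KUR = 87°  [linear pair at U on FK]
4. ∠RKU = 55°  [△RUK]
5. ∠FKR = 55°  [U on ray KF]

∠FKR = 55°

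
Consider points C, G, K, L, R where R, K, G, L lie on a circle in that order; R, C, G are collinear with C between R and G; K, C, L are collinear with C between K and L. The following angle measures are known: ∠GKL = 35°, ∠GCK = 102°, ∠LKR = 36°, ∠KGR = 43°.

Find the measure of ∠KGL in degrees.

∠KGL = 79°

1. ∠LCR = 102°  [vertical angles at C]
2. ∠LGR = 36°  [same arc RL]
3. ∠GCL = 78°  [linear pair at C on RG]
4. ∠GLK = 66°  [△GCL]
5. ∠KGL = 79°  [△KGL]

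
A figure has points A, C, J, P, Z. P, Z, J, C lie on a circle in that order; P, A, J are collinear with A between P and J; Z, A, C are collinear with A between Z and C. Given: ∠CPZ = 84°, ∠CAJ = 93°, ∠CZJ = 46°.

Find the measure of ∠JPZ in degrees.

∠JPZ = 38°

1. ∠CJZ = 96°  [cyclic PZJC, opposite ∠P+∠J]
2. ∠JCZ = 38°  [△ZJC]
3. ∠JPZ = 38°  [same arc ZJ]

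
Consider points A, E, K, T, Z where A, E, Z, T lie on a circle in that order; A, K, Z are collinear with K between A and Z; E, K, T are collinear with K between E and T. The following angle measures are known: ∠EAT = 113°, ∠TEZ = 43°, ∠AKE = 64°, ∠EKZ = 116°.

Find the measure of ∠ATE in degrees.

1. ∠TAZ = 43°  [same arc ZT]
2. ∠AKT = 116°  [vertical angles at K]
3. ∠ATE = 21°  [△AKT]

∠ATE = 21°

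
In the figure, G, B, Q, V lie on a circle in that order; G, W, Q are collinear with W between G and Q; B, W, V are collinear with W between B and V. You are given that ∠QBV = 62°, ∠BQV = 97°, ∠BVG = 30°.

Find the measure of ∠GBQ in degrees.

∠GBQ = 129°

1. ∠BVQ = 21°  [△BQV]
2. ∠BQG = 30°  [same arc GB]
3. ∠BGQ = 21°  [same arc BQ]
4. ∠GBQ = 129°  [△GBQ]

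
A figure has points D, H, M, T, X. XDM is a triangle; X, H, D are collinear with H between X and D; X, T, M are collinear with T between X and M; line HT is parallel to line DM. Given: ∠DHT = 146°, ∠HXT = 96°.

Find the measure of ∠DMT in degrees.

1. ∠THX = 34°  [linear pair at H on XD]
2. ∠HTX = 50°  [△XHT]
3. ∠HTM = 130°  [linear pair at T on XM]
4. ∠DMT = 50°  [HT∥DM, co-interior at M–T]

∠DMT = 50°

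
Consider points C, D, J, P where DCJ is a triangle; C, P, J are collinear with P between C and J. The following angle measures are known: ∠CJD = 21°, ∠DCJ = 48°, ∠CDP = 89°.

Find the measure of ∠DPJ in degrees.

1. ∠DCP = 48°  [P on ray CJ]
2. ∠CPD = 43°  [△DCP]
3. ∠DPJ = 137°  [linear pair at P on CJ]

∠DPJ = 137°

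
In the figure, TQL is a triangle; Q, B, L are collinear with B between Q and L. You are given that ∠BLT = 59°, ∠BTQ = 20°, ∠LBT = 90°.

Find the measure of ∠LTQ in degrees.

1. ∠QLT = 59°  [B on ray LQ]
2. ∠QBT = 90°  [linear pair at B on QL]
3. ∠BQT = 70°  [△TQB]
4. ∠LQT = 70°  [B on ray QL]
5. ∠LTQ = 51°  [△TQL]

∠LTQ = 51°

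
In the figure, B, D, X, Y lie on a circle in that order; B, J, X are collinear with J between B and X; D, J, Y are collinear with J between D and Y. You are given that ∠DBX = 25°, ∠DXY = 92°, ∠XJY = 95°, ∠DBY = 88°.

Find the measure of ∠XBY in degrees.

1. ∠DYX = 25°  [same arc DX]
2. ∠XDY = 63°  [△DXY]
3. ∠XBY = 63°  [same arc XY]

∠XBY = 63°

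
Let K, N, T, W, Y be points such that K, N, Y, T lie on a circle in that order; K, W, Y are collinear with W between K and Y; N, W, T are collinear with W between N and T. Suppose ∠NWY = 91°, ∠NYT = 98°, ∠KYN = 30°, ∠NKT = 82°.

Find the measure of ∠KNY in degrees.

1. ∠KWN = 89°  [linear pair at W on KY]
2. ∠KTN = 30°  [same arc KN]
3. ∠KNT = 68°  [△KNT]
4. ∠NKY = 23°  [△KWN]
5. ∠KNY = 127°  [△KNY]

∠KNY = 127°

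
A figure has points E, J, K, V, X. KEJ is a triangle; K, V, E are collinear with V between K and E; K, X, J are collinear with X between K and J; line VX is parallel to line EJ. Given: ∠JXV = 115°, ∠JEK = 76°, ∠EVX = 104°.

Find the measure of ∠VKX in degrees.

1. ∠KXV = 65°  [linear pair at X on KJ]
2. ∠KVX = 76°  [VX∥EJ, corresponding at V]
3. ∠VKX = 39°  [△KVX]

∠VKX = 39°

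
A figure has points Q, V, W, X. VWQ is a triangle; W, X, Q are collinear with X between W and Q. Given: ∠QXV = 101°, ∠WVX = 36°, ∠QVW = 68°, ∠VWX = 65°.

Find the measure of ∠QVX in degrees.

1. ∠QWV = 65°  [X on ray WQ]
2. ∠VQW = 47°  [△VWQ]
3. ∠VQX = 47°  [X on ray QW]
4. ∠QVX = 32°  [△VXQ]

∠QVX = 32°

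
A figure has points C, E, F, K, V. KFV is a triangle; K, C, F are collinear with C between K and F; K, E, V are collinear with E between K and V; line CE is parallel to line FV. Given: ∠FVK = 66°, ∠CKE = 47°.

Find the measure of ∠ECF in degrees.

1. ∠CEK = 66°  [CE∥FV, corresponding at E]
2. ∠ECK = 67°  [△KCE]
3. ∠ECF = 113°  [linear pair at C on KF]

∠ECF = 113°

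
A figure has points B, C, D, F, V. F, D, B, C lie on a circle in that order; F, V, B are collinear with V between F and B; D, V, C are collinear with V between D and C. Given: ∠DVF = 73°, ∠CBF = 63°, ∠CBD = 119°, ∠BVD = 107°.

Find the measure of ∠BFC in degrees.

1. ∠BVC = 73°  [vertical angles at V]
2. ∠BCD = 44°  [△BVC]
3. ∠BDC = 17°  [△DBC]
4. ∠BFC = 17°  [same arc BC]

∠BFC = 17°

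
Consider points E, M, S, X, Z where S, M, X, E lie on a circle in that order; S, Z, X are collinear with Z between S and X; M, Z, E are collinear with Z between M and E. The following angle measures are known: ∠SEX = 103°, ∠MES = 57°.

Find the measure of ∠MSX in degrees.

∠MSX = 46°

1. ∠SMX = 77°  [cyclic SMXE, opposite ∠M+∠E]
2. ∠MXS = 57°  [same arc SM]
3. ∠MSX = 46°  [△SMX]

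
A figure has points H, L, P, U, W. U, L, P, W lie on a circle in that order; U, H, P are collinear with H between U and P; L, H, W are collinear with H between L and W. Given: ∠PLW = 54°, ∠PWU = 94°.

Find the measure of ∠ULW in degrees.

∠ULW = 32°

1. ∠PUW = 54°  [same arc PW]
2. ∠UPW = 32°  [△UPW]
3. ∠ULW = 32°  [same arc UW]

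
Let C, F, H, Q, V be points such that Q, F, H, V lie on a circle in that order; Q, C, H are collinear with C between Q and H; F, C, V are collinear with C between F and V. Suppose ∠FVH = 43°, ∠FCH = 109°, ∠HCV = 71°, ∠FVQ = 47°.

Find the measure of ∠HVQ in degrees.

1. ∠QHV = 66°  [△HCV]
2. ∠QCV = 109°  [vertical angles at C]
3. ∠HQV = 24°  [△QCV]
4. ∠HVQ = 90°  [△QHV]

∠HVQ = 90°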